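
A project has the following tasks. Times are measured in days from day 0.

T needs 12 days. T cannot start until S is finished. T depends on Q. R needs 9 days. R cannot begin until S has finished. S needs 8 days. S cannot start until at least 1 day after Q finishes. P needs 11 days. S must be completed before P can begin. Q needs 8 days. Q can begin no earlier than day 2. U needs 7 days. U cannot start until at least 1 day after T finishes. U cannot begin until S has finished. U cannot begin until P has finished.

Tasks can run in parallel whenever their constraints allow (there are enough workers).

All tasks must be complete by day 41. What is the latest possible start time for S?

U has no dependents, so it just needs to finish by day 41. Starting by 41 − 7 = day 34 achieves that.
P must finish before U (must start by day 34). With an 11-day duration, P must start by 34 − 11 = day 23.
Nothing follows R; the deadline of day 41 is its only limit. It must start by 41 − 9 = day 32.
T has to be done before U (must start by day 34, minus 1-day gap → day 33). That means finishing by day 33, i.e. starting by 33 − 12 = day 21.
S must finish in time for P (must start by day 23); R (must start by day 32); T (must start by day 21); U (must start by day 34). The tightest is day 21, so S must start by 21 − 8 = day 13.

13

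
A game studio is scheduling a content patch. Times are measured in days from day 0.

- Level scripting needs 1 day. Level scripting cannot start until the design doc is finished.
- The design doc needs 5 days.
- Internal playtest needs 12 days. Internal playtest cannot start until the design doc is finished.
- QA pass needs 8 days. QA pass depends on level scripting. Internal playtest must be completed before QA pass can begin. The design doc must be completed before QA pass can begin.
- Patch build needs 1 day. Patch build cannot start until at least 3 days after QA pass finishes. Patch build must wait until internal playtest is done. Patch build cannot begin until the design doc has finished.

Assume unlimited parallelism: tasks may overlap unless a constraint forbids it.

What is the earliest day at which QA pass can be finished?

25

Nothing blocks the design doc, so it runs from day 0 to day 5.
Internal playtest waits on the design doc (finishes day 5), so it starts at day 5 and finishes at 5 + 12 = day 17.
Level scripting cannot begin until the design doc (finishes day 5). It runs from day 5 to 5 + 1 = day 6.
QA pass needs all of level scripting (finishes day 6); internal playtest (finishes day 17); the design doc (finishes day 5). That puts its earliest start at day 17; it finishes at 17 + 8 = day 25.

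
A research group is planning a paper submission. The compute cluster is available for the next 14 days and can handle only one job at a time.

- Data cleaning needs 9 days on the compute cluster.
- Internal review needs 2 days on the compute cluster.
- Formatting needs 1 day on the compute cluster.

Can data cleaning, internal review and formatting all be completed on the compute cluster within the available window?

Running back to back, the jobs need 9 + 2 + 1 = 12 days on the compute cluster.
Since 12 ≤ 14, they fit within the window.

Yes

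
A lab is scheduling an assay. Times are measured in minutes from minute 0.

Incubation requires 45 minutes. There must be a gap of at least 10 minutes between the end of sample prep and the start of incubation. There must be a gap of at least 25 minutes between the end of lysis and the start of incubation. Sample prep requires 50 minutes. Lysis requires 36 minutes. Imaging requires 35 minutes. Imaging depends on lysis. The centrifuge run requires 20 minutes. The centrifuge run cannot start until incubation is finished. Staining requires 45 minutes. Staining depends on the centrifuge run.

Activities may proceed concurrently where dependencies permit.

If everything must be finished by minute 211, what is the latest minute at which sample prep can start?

Nothing follows staining; the deadline of minute 211 is its only limit. It must start by 211 − 45 = minute 166.
The centrifuge run has to be done before staining (must start by minute 166). That means finishing by minute 166, i.e. starting by 166 − 20 = minute 146.
Incubation feeds into the centrifuge run (must start by minute 146); so incubation must finish by minute 146 and therefore start by minute 101.
Sample prep has to be done before incubation (must start by minute 101, minus 10-minute gap → minute 91). That means finishing by minute 91, i.e. starting by 91 − 50 = minute 41.

41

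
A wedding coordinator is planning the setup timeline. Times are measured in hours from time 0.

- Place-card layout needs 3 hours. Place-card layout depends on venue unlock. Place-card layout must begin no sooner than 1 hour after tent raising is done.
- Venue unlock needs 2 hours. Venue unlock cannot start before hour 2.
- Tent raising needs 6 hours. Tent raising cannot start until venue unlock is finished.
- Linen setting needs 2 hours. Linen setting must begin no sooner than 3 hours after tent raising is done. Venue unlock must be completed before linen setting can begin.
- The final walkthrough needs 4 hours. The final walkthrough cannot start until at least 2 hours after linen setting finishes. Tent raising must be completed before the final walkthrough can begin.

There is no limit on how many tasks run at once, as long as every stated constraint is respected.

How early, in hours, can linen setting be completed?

15

After its own release at hour 2, venue unlock can start at hour 2 and finishes at hour 4.
Tent raising waits on venue unlock (finishes hour 4), so it starts at hour 4 and finishes at 4 + 6 = hour 10.
Linen setting has to wait for tent raising (finishes hour 10, plus 3-hour gap → hour 13); venue unlock (finishes hour 4). The latest of these is hour 13, so linen setting runs hour 13 to 13 + 2 = hour 15.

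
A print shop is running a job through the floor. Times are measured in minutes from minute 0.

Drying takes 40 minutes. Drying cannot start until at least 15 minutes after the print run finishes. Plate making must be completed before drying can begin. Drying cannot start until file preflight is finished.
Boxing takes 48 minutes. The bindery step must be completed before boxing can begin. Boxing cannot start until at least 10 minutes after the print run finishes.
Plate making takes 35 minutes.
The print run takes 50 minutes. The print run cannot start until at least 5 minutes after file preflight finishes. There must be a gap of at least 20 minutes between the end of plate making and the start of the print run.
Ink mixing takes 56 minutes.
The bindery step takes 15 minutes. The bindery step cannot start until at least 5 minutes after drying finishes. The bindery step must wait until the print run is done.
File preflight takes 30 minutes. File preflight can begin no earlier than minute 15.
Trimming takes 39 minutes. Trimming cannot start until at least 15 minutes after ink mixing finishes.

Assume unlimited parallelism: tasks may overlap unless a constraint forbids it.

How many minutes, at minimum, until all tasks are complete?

Ink mixing can start immediately at minute 0; it finishes at minute 56.
Trimming cannot begin until ink mixing (finishes minute 56, plus 15-minute gap → minute 71). It runs from minute 71 to 71 + 39 = minute 110.
Plate making has no prerequisites, so it starts at minute 0 and finishes at minute 35.
File preflight cannot begin until its own release at minute 15. It runs from minute 15 to 15 + 30 = minute 45.
The print run cannot start until file preflight (finishes minute 45, plus 5-minute gap → minute 50); plate making (finishes minute 35, plus 20-minute gap → minute 55). The controlling bound is minute 55, so the print run finishes at 55 + 50 = minute 105.
Drying needs all of the print run (finishes minute 105, plus 15-minute gap → minute 120); plate making (finishes minute 35); file preflight (finishes minute 45). That puts its earliest start at minute 120; it finishes at 120 + 40 = minute 160.
The bindery step cannot start until drying (finishes minute 160, plus 5-minute gap → minute 165); the print run (finishes minute 105). The controlling bound is minute 165, so the bindery step finishes at 165 + 15 = minute 180.
Boxing needs all of the bindery step (finishes minute 180); the print run (finishes minute 105, plus 10-minute gap → minute 115). That puts its earliest start at minute 180; it finishes at 180 + 48 = minute 228.
All tasks are finished once the last one completes. Finish times: File preflight at 45, Plate making at 35, Ink mixing at 56, The print run at 105, Drying at 160, Trimming at 110, The bindery step at 180, Boxing at 228. The latest is minute 228.

228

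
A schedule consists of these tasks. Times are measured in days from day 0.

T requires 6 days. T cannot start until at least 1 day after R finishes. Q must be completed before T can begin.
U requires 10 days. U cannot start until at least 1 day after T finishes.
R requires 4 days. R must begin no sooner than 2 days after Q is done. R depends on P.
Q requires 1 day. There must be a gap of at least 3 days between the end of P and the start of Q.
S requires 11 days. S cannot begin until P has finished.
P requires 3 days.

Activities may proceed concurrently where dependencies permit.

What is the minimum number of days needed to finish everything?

Nothing blocks P, so it runs from day 0 to day 3.
S waits on P (finishes day 3), so it starts at day 3 and finishes at 3 + 11 = day 14.
Q cannot begin until P (finishes day 3, plus 3-day gap → day 6). It runs from day 6 to 6 + 1 = day 7.
R has to wait for Q (finishes day 7, plus 2-day gap → day 9); P (finishes day 3). The latest of these is day 9, so R runs day 9 to 9 + 4 = day 13.
T needs all of R (finishes day 13, plus 1-day gap → day 14); Q (finishes day 7). That puts its earliest start at day 14; it finishes at 14 + 6 = day 20.
After T (finishes day 20, plus 1-day gap → day 21), U can start at day 21 and finishes at day 31.
All tasks are finished once the last one completes. Finish times: P at 3, Q at 7, R at 13, S at 14, T at 20, U at 31. The latest is day 31.

31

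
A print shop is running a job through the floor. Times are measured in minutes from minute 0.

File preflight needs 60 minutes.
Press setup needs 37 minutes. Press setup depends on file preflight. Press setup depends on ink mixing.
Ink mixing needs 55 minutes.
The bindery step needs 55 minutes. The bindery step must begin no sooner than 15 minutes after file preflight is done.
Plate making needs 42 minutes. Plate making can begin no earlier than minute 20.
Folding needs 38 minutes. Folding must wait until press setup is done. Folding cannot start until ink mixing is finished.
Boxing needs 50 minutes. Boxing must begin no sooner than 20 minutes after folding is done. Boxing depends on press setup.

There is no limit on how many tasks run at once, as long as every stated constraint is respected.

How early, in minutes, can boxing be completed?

Nothing blocks ink mixing, so it runs from minute 0 to minute 55.
Nothing blocks file preflight, so it runs from minute 0 to minute 60.
Press setup needs all of file preflight (finishes minute 60); ink mixing (finishes minute 55). That puts its earliest start at minute 60; it finishes at 60 + 37 = minute 97.
Folding needs all of press setup (finishes minute 97); ink mixing (finishes minute 55). That puts its earliest start at minute 97; it finishes at 97 + 38 = minute 135.
Boxing needs all of folding (finishes minute 135, plus 20-minute gap → minute 155); press setup (finishes minute 97). That puts its earliest start at minute 155; it finishes at 155 + 50 = minute 205.

205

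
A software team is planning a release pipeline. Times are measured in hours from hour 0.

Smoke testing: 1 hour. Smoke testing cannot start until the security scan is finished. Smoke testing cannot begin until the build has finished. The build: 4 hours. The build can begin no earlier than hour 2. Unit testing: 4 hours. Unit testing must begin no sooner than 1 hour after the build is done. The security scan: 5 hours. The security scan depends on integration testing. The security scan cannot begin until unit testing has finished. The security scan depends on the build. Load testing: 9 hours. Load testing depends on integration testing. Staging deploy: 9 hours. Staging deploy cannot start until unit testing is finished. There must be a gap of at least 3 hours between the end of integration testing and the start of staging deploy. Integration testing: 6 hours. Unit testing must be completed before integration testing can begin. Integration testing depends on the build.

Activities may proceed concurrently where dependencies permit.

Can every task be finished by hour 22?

No

The build waits on its own release at hour 2, so it starts at hour 2 and finishes at 2 + 4 = hour 6.
After the build (finishes hour 6, plus 1-hour gap → hour 7), unit testing can start at hour 7 and finishes at hour 11.
Integration testing has to wait for unit testing (finishes hour 11); the build (finishes hour 6). The latest of these is hour 11, so integration testing runs hour 11 to 11 + 6 = hour 17.
Load testing waits on integration testing (finishes hour 17), so it starts at hour 17 and finishes at 17 + 9 = hour 26.
For staging deploy: unit testing (finishes hour 11); integration testing (finishes hour 17, plus 3-hour gap → hour 20). Taking the maximum gives a start of hour 20, and it finishes at 20 + 9 = hour 29.
The security scan needs all of integration testing (finishes hour 17); unit testing (finishes hour 11); the build (finishes hour 6). That puts its earliest start at hour 17; it finishes at 17 + 5 = hour 22.
For smoke testing: the security scan (finishes hour 22); the build (finishes hour 6). Taking the maximum gives a start of hour 22, and it finishes at 22 + 1 = hour 23.
The earliest everything can be done is hour 29, which is after the deadline of 22, so it is not possible.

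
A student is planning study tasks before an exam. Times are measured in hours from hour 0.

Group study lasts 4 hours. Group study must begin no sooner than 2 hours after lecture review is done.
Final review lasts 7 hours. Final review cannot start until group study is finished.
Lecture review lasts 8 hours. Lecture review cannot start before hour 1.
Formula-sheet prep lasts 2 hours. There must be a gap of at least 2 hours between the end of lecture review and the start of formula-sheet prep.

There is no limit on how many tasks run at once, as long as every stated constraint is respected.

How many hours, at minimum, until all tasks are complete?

Lecture review cannot begin until its own release at hour 1. It runs from hour 1 to 1 + 8 = hour 9.
After lecture review (finishes hour 9, plus 2-hour gap → hour 11), formula-sheet prep can start at hour 11 and finishes at hour 13.
Group study waits on lecture review (finishes hour 9, plus 2-hour gap → hour 11), so it starts at hour 11 and finishes at 11 + 4 = hour 15.
Final review waits on group study (finishes hour 15), so it starts at hour 15 and finishes at 15 + 7 = hour 22.
All tasks are finished once the last one completes. Finish times: Lecture review at 9, Group study at 15, Formula-sheet prep at 13, Final review at 22. The latest is hour 22.

22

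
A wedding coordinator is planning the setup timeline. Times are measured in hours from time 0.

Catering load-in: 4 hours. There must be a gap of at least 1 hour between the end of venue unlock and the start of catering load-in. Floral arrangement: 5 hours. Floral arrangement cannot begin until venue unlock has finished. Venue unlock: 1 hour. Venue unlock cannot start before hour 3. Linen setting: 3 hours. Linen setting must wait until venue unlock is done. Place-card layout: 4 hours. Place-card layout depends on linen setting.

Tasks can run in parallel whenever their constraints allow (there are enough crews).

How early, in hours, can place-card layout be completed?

After its own release at hour 3, venue unlock can start at hour 3 and finishes at hour 4.
Linen setting waits on venue unlock (finishes hour 4), so it starts at hour 4 and finishes at 4 + 3 = hour 7.
After linen setting (finishes hour 7), place-card layout can start at hour 7 and finishes at hour 11.

11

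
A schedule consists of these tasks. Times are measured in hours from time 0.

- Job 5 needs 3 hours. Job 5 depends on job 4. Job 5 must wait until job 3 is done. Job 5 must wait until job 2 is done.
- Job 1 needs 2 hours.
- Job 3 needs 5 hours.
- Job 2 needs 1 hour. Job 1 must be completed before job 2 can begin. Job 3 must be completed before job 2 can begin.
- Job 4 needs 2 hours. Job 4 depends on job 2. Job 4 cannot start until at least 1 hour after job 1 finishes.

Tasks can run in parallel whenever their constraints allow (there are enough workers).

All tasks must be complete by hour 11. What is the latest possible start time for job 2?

5

Job 5 must finish by hour 11; it takes 3 hours, so it must start by 11 − 3 = hour 8.
Job 4 must finish before job 5 (must start by hour 8). With a 2-hour duration, job 4 must start by 8 − 2 = hour 6.
For job 2: job 4 (must start by hour 6); job 5 (must start by hour 8). The most restrictive is hour 6; with a 1-hour duration, job 2 must start by hour 5.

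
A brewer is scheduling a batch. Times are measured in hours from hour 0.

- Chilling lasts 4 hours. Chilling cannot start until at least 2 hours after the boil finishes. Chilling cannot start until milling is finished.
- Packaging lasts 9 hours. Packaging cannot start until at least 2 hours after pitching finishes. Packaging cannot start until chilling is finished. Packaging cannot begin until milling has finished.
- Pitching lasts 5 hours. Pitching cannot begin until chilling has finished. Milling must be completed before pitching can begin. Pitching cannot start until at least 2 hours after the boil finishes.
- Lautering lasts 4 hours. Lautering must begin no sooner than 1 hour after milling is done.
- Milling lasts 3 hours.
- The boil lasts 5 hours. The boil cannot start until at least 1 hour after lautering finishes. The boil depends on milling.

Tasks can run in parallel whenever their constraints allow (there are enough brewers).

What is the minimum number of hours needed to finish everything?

36

Nothing blocks milling, so it runs from hour 0 to hour 3.
Lautering cannot begin until milling (finishes hour 3, plus 1-hour gap → hour 4). It runs from hour 4 to 4 + 4 = hour 8.
The boil cannot start until lautering (finishes hour 8, plus 1-hour gap → hour 9); milling (finishes hour 3). The controlling bound is hour 9, so the boil finishes at 9 + 5 = hour 14.
For chilling: the boil (finishes hour 14, plus 2-hour gap → hour 16); milling (finishes hour 3). Taking the maximum gives a start of hour 16, and it finishes at 16 + 4 = hour 20.
For pitching: chilling (finishes hour 20); milling (finishes hour 3); the boil (finishes hour 14, plus 2-hour gap → hour 16). Taking the maximum gives a start of hour 20, and it finishes at 20 + 5 = hour 25.
Packaging needs all of pitching (finishes hour 25, plus 2-hour gap → hour 27); chilling (finishes hour 20); milling (finishes hour 3). That puts its earliest start at hour 27; it finishes at 27 + 9 = hour 36.
All tasks are finished once the last one completes. Finish times: Milling at 3, Lautering at 8, The boil at 14, Chilling at 20, Pitching at 25, Packaging at 36. The latest is hour 36.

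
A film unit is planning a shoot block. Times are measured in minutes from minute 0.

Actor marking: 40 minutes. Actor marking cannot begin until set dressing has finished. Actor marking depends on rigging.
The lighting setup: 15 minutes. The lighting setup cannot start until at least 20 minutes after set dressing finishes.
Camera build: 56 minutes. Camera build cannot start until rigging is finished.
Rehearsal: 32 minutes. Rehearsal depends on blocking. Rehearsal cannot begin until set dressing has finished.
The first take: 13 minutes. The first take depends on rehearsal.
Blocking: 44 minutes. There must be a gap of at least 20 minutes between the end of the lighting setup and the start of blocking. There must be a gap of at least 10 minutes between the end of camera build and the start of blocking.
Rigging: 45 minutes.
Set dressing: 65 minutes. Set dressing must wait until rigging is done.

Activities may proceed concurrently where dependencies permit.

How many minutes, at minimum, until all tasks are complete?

Rigging can start immediately at minute 0; it finishes at minute 45.
Camera build waits on rigging (finishes minute 45), so it starts at minute 45 and finishes at 45 + 56 = minute 101.
Set dressing waits on rigging (finishes minute 45), so it starts at minute 45 and finishes at 45 + 65 = minute 110.
Actor marking has to wait for set dressing (finishes minute 110); rigging (finishes minute 45). The latest of these is minute 110, so actor marking runs minute 110 to 110 + 40 = minute 150.
The lighting setup cannot begin until set dressing (finishes minute 110, plus 20-minute gap → minute 130). It runs from minute 130 to 130 + 15 = minute 145.
Blocking has to wait for the lighting setup (finishes minute 145, plus 20-minute gap → minute 165); camera build (finishes minute 101, plus 10-minute gap → minute 111). The latest of these is minute 165, so blocking runs minute 165 to 165 + 44 = minute 209.
For rehearsal: blocking (finishes minute 209); set dressing (finishes minute 110). Taking the maximum gives a start of minute 209, and it finishes at 209 + 32 = minute 241.
After rehearsal (finishes minute 241), the first take can start at minute 241 and finishes at minute 254.
All tasks are finished once the last one completes. Finish times: Rigging at 45, Set dressing at 110, The lighting setup at 145, Camera build at 101, Blocking at 209, Actor marking at 150, Rehearsal at 241, The first take at 254. The latest is minute 254.

254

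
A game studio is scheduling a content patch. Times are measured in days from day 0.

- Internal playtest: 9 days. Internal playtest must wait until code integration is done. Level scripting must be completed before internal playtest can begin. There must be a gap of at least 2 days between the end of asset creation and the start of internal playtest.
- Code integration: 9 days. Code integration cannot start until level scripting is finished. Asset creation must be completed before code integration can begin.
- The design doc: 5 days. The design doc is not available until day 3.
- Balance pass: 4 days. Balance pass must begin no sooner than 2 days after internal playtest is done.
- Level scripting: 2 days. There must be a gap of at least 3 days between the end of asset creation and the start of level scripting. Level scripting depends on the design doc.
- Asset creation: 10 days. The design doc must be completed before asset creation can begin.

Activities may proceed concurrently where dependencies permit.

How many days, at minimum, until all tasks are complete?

47

The design doc waits on its own release at day 3, so it starts at day 3 and finishes at 3 + 5 = day 8.
After the design doc (finishes day 8), asset creation can start at day 8 and finishes at day 18.
Level scripting has to wait for asset creation (finishes day 18, plus 3-day gap → day 21); the design doc (finishes day 8). The latest of these is day 21, so level scripting runs day 21 to 21 + 2 = day 23.
Code integration needs all of level scripting (finishes day 23); asset creation (finishes day 18). That puts its earliest start at day 23; it finishes at 23 + 9 = day 32.
For internal playtest: code integration (finishes day 32); level scripting (finishes day 23); asset creation (finishes day 18, plus 2-day gap → day 20). Taking the maximum gives a start of day 32, and it finishes at 32 + 9 = day 41.
After internal playtest (finishes day 41, plus 2-day gap → day 43), balance pass can start at day 43 and finishes at day 47.
All tasks are finished once the last one completes. Finish times: The design doc at 8, Asset creation at 18, Level scripting at 23, Code integration at 32, Internal playtest at 41, Balance pass at 47. The latest is day 47.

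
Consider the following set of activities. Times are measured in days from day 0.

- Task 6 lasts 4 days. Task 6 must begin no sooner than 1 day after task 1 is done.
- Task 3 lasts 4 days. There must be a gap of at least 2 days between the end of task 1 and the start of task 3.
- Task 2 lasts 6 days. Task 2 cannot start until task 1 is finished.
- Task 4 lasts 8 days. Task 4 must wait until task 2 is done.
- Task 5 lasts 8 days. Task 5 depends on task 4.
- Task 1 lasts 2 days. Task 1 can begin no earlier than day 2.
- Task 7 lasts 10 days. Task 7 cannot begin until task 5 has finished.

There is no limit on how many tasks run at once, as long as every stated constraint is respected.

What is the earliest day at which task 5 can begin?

18

Task 1 waits on its own release at day 2, so it starts at day 2 and finishes at 2 + 2 = day 4.
After task 1 (finishes day 4), task 2 can start at day 4 and finishes at day 10.
Task 4 cannot begin until task 2 (finishes day 10). It runs from day 10 to 10 + 8 = day 18.
Task 5 waits on task 4 (finishes day 18), so the earliest it can start is day 18.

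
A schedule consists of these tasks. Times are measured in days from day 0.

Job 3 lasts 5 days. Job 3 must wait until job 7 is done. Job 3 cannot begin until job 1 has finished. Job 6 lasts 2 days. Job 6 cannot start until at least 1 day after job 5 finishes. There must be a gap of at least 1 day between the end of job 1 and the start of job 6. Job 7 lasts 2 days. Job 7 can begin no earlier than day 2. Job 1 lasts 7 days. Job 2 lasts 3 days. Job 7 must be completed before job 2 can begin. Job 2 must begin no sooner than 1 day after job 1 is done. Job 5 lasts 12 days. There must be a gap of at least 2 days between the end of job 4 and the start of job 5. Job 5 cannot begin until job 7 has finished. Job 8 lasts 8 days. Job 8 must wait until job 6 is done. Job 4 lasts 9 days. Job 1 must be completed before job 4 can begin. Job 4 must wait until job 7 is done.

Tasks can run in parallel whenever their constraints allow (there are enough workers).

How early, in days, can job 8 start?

Job 7 waits on its own release at day 2, so it starts at day 2 and finishes at 2 + 2 = day 4.
Nothing blocks job 1, so it runs from day 0 to day 7.
For job 4: job 1 (finishes day 7); job 7 (finishes day 4). Taking the maximum gives a start of day 7, and it finishes at 7 + 9 = day 16.
Job 5 cannot start until job 4 (finishes day 16, plus 2-day gap → day 18); job 7 (finishes day 4). The controlling bound is day 18, so job 5 finishes at 18 + 12 = day 30.
Job 6 cannot start until job 5 (finishes day 30, plus 1-day gap → day 31); job 1 (finishes day 7, plus 1-day gap → day 8). The controlling bound is day 31, so job 6 finishes at 31 + 2 = day 33.
Job 8 waits on job 6 (finishes day 33), so the earliest it can start is day 33.

33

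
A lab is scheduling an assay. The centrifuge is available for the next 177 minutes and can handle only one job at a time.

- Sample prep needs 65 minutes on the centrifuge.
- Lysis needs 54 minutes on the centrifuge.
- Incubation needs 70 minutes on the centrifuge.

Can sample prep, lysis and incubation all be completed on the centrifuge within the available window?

Running back to back, the jobs need 65 + 54 + 70 = 189 minutes on the centrifuge.
Since 189 > 177, they cannot all fit.

No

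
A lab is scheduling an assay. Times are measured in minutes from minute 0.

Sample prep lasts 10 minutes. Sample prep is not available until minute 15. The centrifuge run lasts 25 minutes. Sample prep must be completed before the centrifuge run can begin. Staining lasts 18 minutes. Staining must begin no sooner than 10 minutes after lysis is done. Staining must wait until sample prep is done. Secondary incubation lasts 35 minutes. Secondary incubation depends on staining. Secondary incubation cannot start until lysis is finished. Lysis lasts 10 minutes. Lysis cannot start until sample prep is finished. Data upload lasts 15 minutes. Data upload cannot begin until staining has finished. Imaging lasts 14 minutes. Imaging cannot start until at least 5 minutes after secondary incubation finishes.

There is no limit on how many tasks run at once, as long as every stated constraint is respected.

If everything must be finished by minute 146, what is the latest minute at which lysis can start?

To finish by minute 146, imaging (duration 14) must start no later than minute 132.
Since imaging (must start by minute 132, minus 5-minute gap → minute 127) depends on it, secondary incubation must finish by minute 127. Backing off its 35-minute duration gives a latest start of minute 92.
Nothing follows data upload; the deadline of minute 146 is its only limit. It must start by 146 − 15 = minute 131.
Staining has several dependents: secondary incubation (must start by minute 92); data upload (must start by minute 131). The earliest of those limits is minute 92, so staining must start by 92 − 18 = minute 74.
For lysis: staining (must start by minute 74, minus 10-minute gap → minute 64); secondary incubation (must start by minute 92). The most restrictive is minute 64; with a 10-minute duration, lysis must start by minute 54.

54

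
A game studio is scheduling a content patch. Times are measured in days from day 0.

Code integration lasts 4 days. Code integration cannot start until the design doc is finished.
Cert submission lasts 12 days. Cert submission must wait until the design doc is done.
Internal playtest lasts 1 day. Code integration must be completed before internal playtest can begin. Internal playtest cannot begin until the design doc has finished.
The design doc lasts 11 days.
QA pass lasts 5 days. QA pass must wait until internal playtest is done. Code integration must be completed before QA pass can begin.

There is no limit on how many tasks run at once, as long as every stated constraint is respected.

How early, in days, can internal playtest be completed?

16

Nothing blocks the design doc, so it runs from day 0 to day 11.
After the design doc (finishes day 11), code integration can start at day 11 and finishes at day 15.
For internal playtest: code integration (finishes day 15); the design doc (finishes day 11). Taking the maximum gives a start of day 15, and it finishes at 15 + 1 = day 16.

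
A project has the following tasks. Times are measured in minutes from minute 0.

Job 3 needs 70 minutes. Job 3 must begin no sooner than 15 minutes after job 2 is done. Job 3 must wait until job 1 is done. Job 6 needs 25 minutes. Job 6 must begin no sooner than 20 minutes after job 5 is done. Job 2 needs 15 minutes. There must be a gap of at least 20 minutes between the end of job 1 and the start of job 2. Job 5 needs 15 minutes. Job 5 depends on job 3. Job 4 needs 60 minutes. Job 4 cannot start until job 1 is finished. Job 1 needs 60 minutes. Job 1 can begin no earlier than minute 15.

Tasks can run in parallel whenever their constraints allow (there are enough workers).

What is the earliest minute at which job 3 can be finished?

195

Job 1 cannot begin until its own release at minute 15. It runs from minute 15 to 15 + 60 = minute 75.
Job 2 cannot begin until job 1 (finishes minute 75, plus 20-minute gap → minute 95). It runs from minute 95 to 95 + 15 = minute 110.
Job 3 has to wait for job 2 (finishes minute 110, plus 15-minute gap → minute 125); job 1 (finishes minute 75). The latest of these is minute 125, so job 3 runs minute 125 to 125 + 70 = minute 195.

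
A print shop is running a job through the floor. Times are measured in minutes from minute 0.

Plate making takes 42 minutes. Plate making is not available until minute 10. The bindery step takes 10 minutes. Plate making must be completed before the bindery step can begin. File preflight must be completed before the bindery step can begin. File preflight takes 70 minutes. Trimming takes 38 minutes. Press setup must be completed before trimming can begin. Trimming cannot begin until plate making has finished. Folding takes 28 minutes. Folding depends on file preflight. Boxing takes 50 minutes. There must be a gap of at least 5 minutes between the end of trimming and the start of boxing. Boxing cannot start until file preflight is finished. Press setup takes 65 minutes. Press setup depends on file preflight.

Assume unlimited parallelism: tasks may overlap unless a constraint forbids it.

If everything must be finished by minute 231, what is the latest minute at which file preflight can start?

3

Boxing has no dependents, so it just needs to finish by minute 231. Starting by 231 − 50 = minute 181 achieves that.
Trimming must finish before boxing (must start by minute 181, minus 5-minute gap → minute 176). With a 38-minute duration, trimming must start by 176 − 38 = minute 138.
Press setup has to be done before trimming (must start by minute 138). That means finishing by minute 138, i.e. starting by 138 − 65 = minute 73.
Folding must finish by minute 231; it takes 28 minutes, so it must start by 231 − 28 = minute 203.
The bindery step has no dependents, so it just needs to finish by minute 231. Starting by 231 − 10 = minute 221 achieves that.
File preflight has several dependents: press setup (must start by minute 73); folding (must start by minute 203); the bindery step (must start by minute 221); boxing (must start by minute 181). The earliest of those limits is minute 73, so file preflight must start by 73 − 70 = minute 3.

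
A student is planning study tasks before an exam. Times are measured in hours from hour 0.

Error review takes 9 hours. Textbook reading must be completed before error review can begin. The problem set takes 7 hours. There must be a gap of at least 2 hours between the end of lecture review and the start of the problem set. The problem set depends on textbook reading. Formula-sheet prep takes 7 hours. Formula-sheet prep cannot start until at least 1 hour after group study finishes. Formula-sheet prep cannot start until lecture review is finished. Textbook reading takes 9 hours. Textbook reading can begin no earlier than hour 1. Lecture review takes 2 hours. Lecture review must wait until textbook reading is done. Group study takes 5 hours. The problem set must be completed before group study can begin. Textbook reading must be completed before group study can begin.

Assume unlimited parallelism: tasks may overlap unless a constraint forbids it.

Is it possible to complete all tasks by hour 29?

No

After its own release at hour 1, textbook reading can start at hour 1 and finishes at hour 10.
Error review cannot begin until textbook reading (finishes hour 10). It runs from hour 10 to 10 + 9 = hour 19.
After textbook reading (finishes hour 10), lecture review can start at hour 10 and finishes at hour 12.
The problem set needs all of lecture review (finishes hour 12, plus 2-hour gap → hour 14); textbook reading (finishes hour 10). That puts its earliest start at hour 14; it finishes at 14 + 7 = hour 21.
For group study: the problem set (finishes hour 21); textbook reading (finishes hour 10). Taking the maximum gives a start of hour 21, and it finishes at 21 + 5 = hour 26.
Formula-sheet prep has to wait for group study (finishes hour 26, plus 1-hour gap → hour 27); lecture review (finishes hour 12). The latest of these is hour 27, so formula-sheet prep runs hour 27 to 27 + 7 = hour 34.
The earliest everything can be done is hour 34, which is after the deadline of 29, so it is not possible.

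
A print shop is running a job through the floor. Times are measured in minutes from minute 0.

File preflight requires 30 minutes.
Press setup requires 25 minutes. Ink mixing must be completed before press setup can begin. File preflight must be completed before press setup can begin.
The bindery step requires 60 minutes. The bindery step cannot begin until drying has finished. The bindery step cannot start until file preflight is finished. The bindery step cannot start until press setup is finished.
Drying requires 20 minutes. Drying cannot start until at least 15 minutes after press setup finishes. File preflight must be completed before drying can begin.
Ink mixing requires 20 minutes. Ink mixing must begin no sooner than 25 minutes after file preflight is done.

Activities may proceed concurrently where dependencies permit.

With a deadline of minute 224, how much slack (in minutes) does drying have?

File preflight has no prerequisites, so it starts at minute 0 and finishes at minute 30.
After file preflight (finishes minute 30, plus 25-minute gap → minute 55), ink mixing can start at minute 55 and finishes at minute 75.
Press setup needs all of ink mixing (finishes minute 75); file preflight (finishes minute 30). That puts its earliest start at minute 75; it finishes at 75 + 25 = minute 100.
Drying has to wait for press setup (finishes minute 100, plus 15-minute gap → minute 115); file preflight (finishes minute 30). The latest of these is minute 115, so drying runs minute 115 to 115 + 20 = minute 135.

Working backward from the deadline:
The bindery step must finish by minute 224; it takes 60 minutes, so it must start by 224 − 60 = minute 164.
Drying feeds into the bindery step (must start by minute 164); so drying must finish by minute 164 and therefore start by minute 144.
So drying can start as early as minute 115 and as late as minute 144, giving 144 − 115 = 29 minutes of slack.

29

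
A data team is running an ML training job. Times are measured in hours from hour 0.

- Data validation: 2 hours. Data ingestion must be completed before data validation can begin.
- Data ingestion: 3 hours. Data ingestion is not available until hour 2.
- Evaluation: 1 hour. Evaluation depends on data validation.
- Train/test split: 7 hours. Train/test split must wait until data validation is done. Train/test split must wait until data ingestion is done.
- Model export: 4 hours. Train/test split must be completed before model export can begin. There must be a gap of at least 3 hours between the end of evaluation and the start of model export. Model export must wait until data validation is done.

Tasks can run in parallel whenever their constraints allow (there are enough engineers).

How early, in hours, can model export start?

Data ingestion waits on its own release at hour 2, so it starts at hour 2 and finishes at 2 + 3 = hour 5.
After data ingestion (finishes hour 5), data validation can start at hour 5 and finishes at hour 7.
After data validation (finishes hour 7), evaluation can start at hour 7 and finishes at hour 8.
For train/test split: data validation (finishes hour 7); data ingestion (finishes hour 5). Taking the maximum gives a start of hour 7, and it finishes at 7 + 7 = hour 14.
Model export waits on train/test split (finishes hour 14); evaluation (finishes hour 8, plus 3-hour gap → hour 11); data validation (finishes hour 7). The latest of these is hour 14, which is the earliest model export can start.

14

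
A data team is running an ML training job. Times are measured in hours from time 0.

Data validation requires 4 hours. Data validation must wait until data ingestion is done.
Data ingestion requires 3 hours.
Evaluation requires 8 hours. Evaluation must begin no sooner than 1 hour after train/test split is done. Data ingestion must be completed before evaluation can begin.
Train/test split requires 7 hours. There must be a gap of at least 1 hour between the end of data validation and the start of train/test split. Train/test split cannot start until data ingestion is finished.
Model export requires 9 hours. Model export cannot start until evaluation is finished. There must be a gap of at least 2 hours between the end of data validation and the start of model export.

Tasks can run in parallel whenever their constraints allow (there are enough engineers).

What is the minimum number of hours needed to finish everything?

33

Data ingestion can start immediately at hour 0; it finishes at hour 3.
Data validation cannot begin until data ingestion (finishes hour 3). It runs from hour 3 to 3 + 4 = hour 7.
Train/test split needs all of data validation (finishes hour 7, plus 1-hour gap → hour 8); data ingestion (finishes hour 3). That puts its earliest start at hour 8; it finishes at 8 + 7 = hour 15.
Evaluation needs all of train/test split (finishes hour 15, plus 1-hour gap → hour 16); data ingestion (finishes hour 3). That puts its earliest start at hour 16; it finishes at 16 + 8 = hour 24.
Model export cannot start until evaluation (finishes hour 24); data validation (finishes hour 7, plus 2-hour gap → hour 9). The controlling bound is hour 24, so model export finishes at 24 + 9 = hour 33.
All tasks are finished once the last one completes. Finish times: Data ingestion at 3, Data validation at 7, Train/test split at 15, Evaluation at 24, Model export at 33. The latest is hour 33.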